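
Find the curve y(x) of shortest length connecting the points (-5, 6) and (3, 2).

Arc-length functional: J[y] = ∫ sqrt(1 + (y')^2) dx.
Lagrangian L = sqrt(1 + (y')^2) has no explicit y dependence, so ∂L/∂y = 0 and the Euler-Lagrange equation gives
    d/dx( y' / sqrt(1 + (y')^2) ) = 0  ⇒  y' / sqrt(1 + (y')^2) = const.
Hence y' is constant, so y(x) is affine.
Fitting the endpoints (-5, 6) and (3, 2):
    slope m = (2 − 6) / (3 − (-5)) = -1/2,
    intercept c = 6 − m·(-5) = 7/2.
Extremal: y(x) = (-1/2) x + 7/2.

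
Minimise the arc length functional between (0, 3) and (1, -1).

Arc-length functional: J[y] = ∫ sqrt(1 + (y')^2) dx.
Lagrangian L = sqrt(1 + (y')^2) has no explicit y dependence, so ∂L/∂y = 0 and the Euler-Lagrange equation gives
    d/dx( y' / sqrt(1 + (y')^2) ) = 0  ⇒  y' / sqrt(1 + (y')^2) = const.
Hence y' is constant, so y(x) is affine.
Fitting the endpoints (0, 3) and (1, -1):
    slope m = ((-1) − 3) / (1 − 0) = -4,
    intercept c = 3 − m·0 = 3.
Extremal: y(x) = -4 x + 3.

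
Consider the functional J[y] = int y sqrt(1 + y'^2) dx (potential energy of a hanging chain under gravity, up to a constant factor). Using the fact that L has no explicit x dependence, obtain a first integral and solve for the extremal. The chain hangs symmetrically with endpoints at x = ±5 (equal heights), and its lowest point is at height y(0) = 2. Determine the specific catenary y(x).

The Lagrangian L(y, y') = y sqrt(1 + y'^2) has no explicit x dependence, so the Beltrami identity applies:
    L − y' ∂L/∂y' = C.
Compute ∂L/∂y' = y · y' / sqrt(1 + y'^2). Then
    L − y' ∂L/∂y'
    = y sqrt(1 + y'^2) − y · y'^2 / sqrt(1 + y'^2)
    = y (1 + y'^2 − y'^2) / sqrt(1 + y'^2)
    = y / sqrt(1 + y'^2) = C.
Squaring gives y^2 = C^2 (1 + y'^2), i.e.
    y'^2 = y^2 / C^2 − 1.
Separating variables,
    dy / sqrt(y^2 − C^2) = dx / C,
and integrating gives arccosh(y / C) = (x − a)/C, so
    y(x) = C cosh((x − a)/C),
the catenary. The constants C and a are fixed by the two endpoint conditions (and, for the hanging-chain problem, the length constraint selects C).
Now fit the given data. The endpoints x = ±5 are symmetric at equal height, so the catenary is even about its minimum: a = 0 and y(x) = C cosh(x/C). The lowest point is y(0) = C cosh(0) = C, and we are told y(0) = 2, so C = 2. Therefore
    y(x) = 2 cosh(x/2),
and at the endpoints
    y(±5) = 2 cosh(5/2).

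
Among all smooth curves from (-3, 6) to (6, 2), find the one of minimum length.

Arc-length functional: J[y] = ∫ sqrt(1 + (y')^2) dx.
Lagrangian L = sqrt(1 + (y')^2) has no explicit y dependence, so ∂L/∂y = 0 and the Euler-Lagrange equation gives
    d/dx( y' / sqrt(1 + (y')^2) ) = 0  ⇒  y' / sqrt(1 + (y')^2) = const.
Hence y' is constant, so y(x) is affine.
Fitting the endpoints (-3, 6) and (6, 2):
    slope m = (2 − 6) / (6 − (-3)) = -4/9,
    intercept c = 6 − m·(-3) = 14/3.
Extremal: y(x) = (-4/9) x + 14/3.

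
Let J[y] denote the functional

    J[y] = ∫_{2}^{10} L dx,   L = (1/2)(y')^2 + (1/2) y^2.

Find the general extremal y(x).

The Lagrangian is L = (1/2)(y')^2 + (1/2) y^2.
∂L/∂y = y.
∂L/∂y' = y'.
The Euler-Lagrange equation d/dx(∂L/∂y') − ∂L/∂y = 0 becomes:
    y'' - y = 0
General solution: y(x) = A e^x + B e^(-x), where A and B are arbitrary constants fixed by the endpoint conditions.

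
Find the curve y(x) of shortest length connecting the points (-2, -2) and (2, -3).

Arc-length functional: J[y] = ∫ sqrt(1 + (y')^2) dx.
Lagrangian L = sqrt(1 + (y')^2) has no explicit y dependence, so ∂L/∂y = 0 and the Euler-Lagrange equation gives
    d/dx( y' / sqrt(1 + (y')^2) ) = 0  ⇒  y' / sqrt(1 + (y')^2) = const.
Hence y' is constant, so y(x) is affine.
Fitting the endpoints (-2, -2) and (2, -3):
    slope m = ((-3) − (-2)) / (2 − (-2)) = -1/4,
    intercept c = (-2) − m·(-2) = -5/2.
Extremal: y(x) = (-1/4) x - 5/2.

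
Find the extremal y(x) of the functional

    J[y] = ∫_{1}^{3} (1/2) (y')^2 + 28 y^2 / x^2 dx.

The Lagrangian is L = (1/2) (y')^2 + 28 y^2 / x^2.
Compute ∂L/∂y = 56y/x^2, ∂L/∂y' = y'.
The Euler-Lagrange equation d/dx(∂L/∂y') − ∂L/∂y = 0 reduces to
    y'' − 56/x^2 · y = 0  (x > 0).
Its general solution is
    y(x) = A x^8 + B x^(-7),
with A, B fixed by the endpoint conditions.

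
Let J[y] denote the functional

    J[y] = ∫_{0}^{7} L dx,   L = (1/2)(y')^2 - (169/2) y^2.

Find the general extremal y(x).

The Lagrangian is L = (1/2)(y')^2 - (169/2) y^2.
∂L/∂y = -169y.
∂L/∂y' = y'.
The Euler-Lagrange equation d/dx(∂L/∂y') − ∂L/∂y = 0 becomes:
    y'' + 169 y = 0
General solution: y(x) = A sin(13x) + B cos(13x), where A and B are arbitrary constants fixed by the endpoint conditions.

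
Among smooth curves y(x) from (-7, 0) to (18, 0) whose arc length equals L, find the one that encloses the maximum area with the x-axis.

Set up the augmented Lagrangian using a multiplier λ for the length constraint:
    F(y, y') = y − λ sqrt(1 + y'^2).
F has no explicit x dependence, so the Beltrami identity yields a first integral
    F − y' ∂F/∂y' = C.
Compute ∂F/∂y' = −λ y' / sqrt(1 + y'^2). Then
    y − λ sqrt(1 + y'^2) + λ y'^2 / sqrt(1 + y'^2) = C
    ⇒  y − λ / sqrt(1 + y'^2) = C.
Solving for y' and integrating gives
    (x − a)^2 + (y − b)^2 = λ^2,
a circular arc of radius λ. The constants a, b are determined by the endpoint conditions y(-7) = y(18) = 0, and λ is fixed implicitly by the length constraint
    ∫_{-7}^{18} sqrt(1 + y'^2) dx = L.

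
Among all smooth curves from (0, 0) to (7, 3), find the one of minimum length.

Arc-length functional: J[y] = ∫ sqrt(1 + (y')^2) dx.
Lagrangian L = sqrt(1 + (y')^2) has no explicit y dependence, so ∂L/∂y = 0 and the Euler-Lagrange equation gives
    d/dx( y' / sqrt(1 + (y')^2) ) = 0  ⇒  y' / sqrt(1 + (y')^2) = const.
Hence y' is constant, so y(x) is affine.
Fitting the endpoints (0, 0) and (7, 3):
    slope m = (3 − 0) / (7 − 0) = 3/7,
    intercept c = 0 − m·0 = 0.
Extremal: y(x) = (3/7) x.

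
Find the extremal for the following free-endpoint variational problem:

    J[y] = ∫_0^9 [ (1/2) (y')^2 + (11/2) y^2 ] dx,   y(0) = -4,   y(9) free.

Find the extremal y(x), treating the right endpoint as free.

The Lagrangian L = (1/2) (y')^2 + (11/2) y^2 gives
    ∂L/∂y = 11 y,   ∂L/∂y' = y'.
Euler-Lagrange: y'' − 11 y = 0.
With k = sqrt(11), the general solution is
    y(x) = A cosh(sqrt(11) x) + B sinh(sqrt(11) x).
Fixed left endpoint y(0) = -4 ⇒ A = -4.
The right endpoint x = 9 is free, so the natural (transversality) condition is ∂L/∂y' |_{x=9} = 0, i.e. y'(9) = 0.
Compute y'(x) = A k sinh(k x) + B k cosh(k x), so
    y'(9) = A k sinh(k·9) + B k cosh(k·9) = 0
    ⇒ B = −A tanh(k·9) = 4 tanh(sqrt(11)·9).
Therefore the extremal is
    y(x) = −4 cosh(sqrt(11) x) + 4 tanh(sqrt(11)·9) sinh(sqrt(11) x).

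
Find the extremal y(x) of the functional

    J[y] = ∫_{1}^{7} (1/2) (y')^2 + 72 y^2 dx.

The Lagrangian is L = (1/2) (y')^2 + 72 y^2.
Compute ∂L/∂y = 144y, ∂L/∂y' = y'.
The Euler-Lagrange equation d/dx(∂L/∂y') − ∂L/∂y = 0 reduces to
    y'' − 144 y = 0.
Its general solution is
    y(x) = A e^(12x) + B e^(−12x),
with A, B fixed by the endpoint conditions.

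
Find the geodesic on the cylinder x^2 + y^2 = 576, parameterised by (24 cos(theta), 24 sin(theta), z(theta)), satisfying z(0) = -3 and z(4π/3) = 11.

Parameterise the cylinder of radius R = 24 as
    r(θ) = (24 cos θ, 24 sin θ, z(θ)).
The arc-length element is
    ds = sqrt(576 + (dz/dθ)^2) dθ,
so the Lagrangian is L = sqrt(576 + z'^2).
L depends on z' only, not on z or θ, so ∂L/∂z = 0 and
    ∂L/∂z' = z' / sqrt(576 + z'^2).
The Euler-Lagrange equation gives
    d/dθ( z' / sqrt(576 + z'^2) ) = 0,
so z' is constant. Integrating once:
    z(θ) = a θ + b,
a helix on the cylinder (a straight line when the cylinder is unrolled). The constants a, b are determined by the endpoint conditions.
With endpoint conditions z(0) = -3 and z(4π/3) = 11: from z(0) = b we get b = -3, and a·4π/3 + -3 = 11 gives a = 21/(2π), so
    z(θ) = (21/(2π)) θ − 3.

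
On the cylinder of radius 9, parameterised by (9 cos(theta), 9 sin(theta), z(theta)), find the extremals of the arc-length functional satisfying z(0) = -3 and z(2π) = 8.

Parameterise the cylinder of radius R = 9 as
    r(θ) = (9 cos θ, 9 sin θ, z(θ)).
The arc-length element is
    ds = sqrt(81 + (dz/dθ)^2) dθ,
so the Lagrangian is L = sqrt(81 + z'^2).
L depends on z' only, not on z or θ, so ∂L/∂z = 0 and
    ∂L/∂z' = z' / sqrt(81 + z'^2).
The Euler-Lagrange equation gives
    d/dθ( z' / sqrt(81 + z'^2) ) = 0,
so z' is constant. Integrating once:
    z(θ) = a θ + b,
a helix on the cylinder (a straight line when the cylinder is unrolled). The constants a, b are determined by the endpoint conditions.
With endpoint conditions z(0) = -3 and z(2π) = 8: from z(0) = b we get b = -3, and a·2π + -3 = 8 gives a = 11/(2π), so
    z(θ) = (11/(2π)) θ − 3.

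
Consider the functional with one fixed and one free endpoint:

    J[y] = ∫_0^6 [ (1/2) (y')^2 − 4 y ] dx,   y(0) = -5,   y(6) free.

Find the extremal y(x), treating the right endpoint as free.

The Lagrangian L = (1/2) (y')^2 − 4 y gives
    ∂L/∂y = −4,   ∂L/∂y' = y'.
Euler-Lagrange: d/dx(y') − (−4) = 0, i.e. y'' + 4 = 0, so
    y(x) = −(4/2) x^2 + C1 x + C2.
Fixed left endpoint y(0) = -5 ⇒ C2 = -5.
The right endpoint x = 6 is free, so the natural (transversality) condition is ∂L/∂y' |_{x=6} = 0, i.e. y'(6) = 0.
Compute y'(x) = −4 x + C1, so y'(6) = −24 + C1 = 0 ⇒ C1 = 24.
Therefore the extremal is
    y(x) = −2 x^2 + 24 x − 5.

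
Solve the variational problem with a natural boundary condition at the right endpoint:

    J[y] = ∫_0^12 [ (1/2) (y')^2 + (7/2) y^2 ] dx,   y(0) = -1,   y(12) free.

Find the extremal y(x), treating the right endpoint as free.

The Lagrangian L = (1/2) (y')^2 + (7/2) y^2 gives
    ∂L/∂y = 7 y,   ∂L/∂y' = y'.
Euler-Lagrange: y'' − 7 y = 0.
With k = sqrt(7), the general solution is
    y(x) = A cosh(sqrt(7) x) + B sinh(sqrt(7) x).
Fixed left endpoint y(0) = -1 ⇒ A = -1.
The right endpoint x = 12 is free, so the natural (transversality) condition is ∂L/∂y' |_{x=12} = 0, i.e. y'(12) = 0.
Compute y'(x) = A k sinh(k x) + B k cosh(k x), so
    y'(12) = A k sinh(k·12) + B k cosh(k·12) = 0
    ⇒ B = −A tanh(k·12) = tanh(sqrt(7)·12).
Therefore the extremal is
    y(x) = −cosh(sqrt(7) x) + tanh(sqrt(7)·12) sinh(sqrt(7) x).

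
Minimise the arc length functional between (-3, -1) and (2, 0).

Arc-length functional: J[y] = ∫ sqrt(1 + (y')^2) dx.
Lagrangian L = sqrt(1 + (y')^2) has no explicit y dependence, so ∂L/∂y = 0 and the Euler-Lagrange equation gives
    d/dx( y' / sqrt(1 + (y')^2) ) = 0  ⇒  y' / sqrt(1 + (y')^2) = const.
Hence y' is constant, so y(x) is affine.
Fitting the endpoints (-3, -1) and (2, 0):
    slope m = (0 − (-1)) / (2 − (-3)) = 1/5,
    intercept c = (-1) − m·(-3) = -2/5.
Extremal: y(x) = (1/5) x - 2/5.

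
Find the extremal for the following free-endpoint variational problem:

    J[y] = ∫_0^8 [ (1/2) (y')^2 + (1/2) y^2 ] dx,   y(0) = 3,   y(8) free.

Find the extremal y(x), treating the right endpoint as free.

The Lagrangian L = (1/2) (y')^2 + (1/2) y^2 gives
    ∂L/∂y = 1 y,   ∂L/∂y' = y'.
Euler-Lagrange: y'' − y = 0.
With k = 1, the general solution is
    y(x) = A cosh(x) + B sinh(x).
Fixed left endpoint y(0) = 3 ⇒ A = 3.
The right endpoint x = 8 is free, so the natural (transversality) condition is ∂L/∂y' |_{x=8} = 0, i.e. y'(8) = 0.
Compute y'(x) = A k sinh(k x) + B k cosh(k x), so
    y'(8) = A k sinh(k·8) + B k cosh(k·8) = 0
    ⇒ B = −A tanh(k·8) = − 3 tanh(1·8).
Therefore the extremal is
    y(x) = 3 cosh(1 x) − 3 tanh(1·8) sinh(1 x).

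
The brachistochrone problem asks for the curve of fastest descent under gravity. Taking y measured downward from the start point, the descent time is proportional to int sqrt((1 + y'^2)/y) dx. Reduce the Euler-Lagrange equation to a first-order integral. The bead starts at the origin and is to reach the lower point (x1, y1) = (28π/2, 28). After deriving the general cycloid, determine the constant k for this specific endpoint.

The Lagrangian L = sqrt((1 + y'^2) / y) has no explicit x dependence, so the Beltrami identity applies:
    L − y' ∂L/∂y' = C.
Compute ∂L/∂y' = y' / sqrt(y (1 + y'^2)).
Substitute:
    sqrt((1 + y'^2)/y) − y'·y' / sqrt(y (1 + y'^2))
    = (1 + y'^2) / sqrt(y (1 + y'^2)) − y'^2 / sqrt(y (1 + y'^2))
    = 1 / sqrt(y (1 + y'^2)) = C.
Squaring and rearranging gives the first integral
    y (1 + y'^2) = 1/C^2 =: k   (constant).
Solving this first-order ODE by the substitution
    y = (k/2)(1 − cos θ)
yields the cycloid parameterisation
    x(θ) = (k/2)(θ − sin θ),   y(θ) = (k/2)(1 − cos θ).
The constant k is fixed by the endpoint condition.
Now fit the given lower endpoint (x1, y1) = (28π/2, 28). At the bottom of the first arch (θ = π), the parametric equations give
    y(π) = (k/2)(1 − cos π) = k,
    x(π) = (k/2)(π − sin π) = kπ/2.
Matching y(π) = 28 gives k = 28, consistent with x(π) = 28π/2. Therefore the specific cycloid is
    x(θ) = (28/2)(θ − sin θ),   y(θ) = (28/2)(1 − cos θ).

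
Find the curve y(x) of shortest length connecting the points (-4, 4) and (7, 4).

Arc-length functional: J[y] = ∫ sqrt(1 + (y')^2) dx.
Lagrangian L = sqrt(1 + (y')^2) has no explicit y dependence, so ∂L/∂y = 0 and the Euler-Lagrange equation gives
    d/dx( y' / sqrt(1 + (y')^2) ) = 0  ⇒  y' / sqrt(1 + (y')^2) = const.
Hence y' is constant, so y(x) is affine.
Fitting the endpoints (-4, 4) and (7, 4):
    slope m = (4 − 4) / (7 − (-4)) = 0,
    intercept c = 4 − m·(-4) = 4.
Extremal: y(x) = 4.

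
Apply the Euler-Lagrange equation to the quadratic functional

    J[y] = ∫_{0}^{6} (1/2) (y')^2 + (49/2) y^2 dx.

The Lagrangian is L = (1/2) (y')^2 + (49/2) y^2.
Compute ∂L/∂y = 49y, ∂L/∂y' = y'.
The Euler-Lagrange equation d/dx(∂L/∂y') − ∂L/∂y = 0 reduces to
    y'' − 49 y = 0.
Its general solution is
    y(x) = A e^(7x) + B e^(−7x),
with A, B fixed by the endpoint conditions.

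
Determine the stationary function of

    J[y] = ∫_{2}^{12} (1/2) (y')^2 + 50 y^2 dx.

The Lagrangian is L = (1/2) (y')^2 + 50 y^2.
Compute ∂L/∂y = 100y, ∂L/∂y' = y'.
The Euler-Lagrange equation d/dx(∂L/∂y') − ∂L/∂y = 0 reduces to
    y'' − 100 y = 0.
Its general solution is
    y(x) = A e^(10x) + B e^(−10x),
with A, B fixed by the endpoint conditions.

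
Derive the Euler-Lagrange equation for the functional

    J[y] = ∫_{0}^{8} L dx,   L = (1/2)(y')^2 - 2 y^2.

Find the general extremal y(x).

The Lagrangian is L = (1/2)(y')^2 - 2 y^2.
∂L/∂y = -4y.
∂L/∂y' = y'.
The Euler-Lagrange equation d/dx(∂L/∂y') − ∂L/∂y = 0 becomes:
    y'' + 4 y = 0
General solution: y(x) = A sin(2x) + B cos(2x), where A and B are arbitrary constants fixed by the endpoint conditions.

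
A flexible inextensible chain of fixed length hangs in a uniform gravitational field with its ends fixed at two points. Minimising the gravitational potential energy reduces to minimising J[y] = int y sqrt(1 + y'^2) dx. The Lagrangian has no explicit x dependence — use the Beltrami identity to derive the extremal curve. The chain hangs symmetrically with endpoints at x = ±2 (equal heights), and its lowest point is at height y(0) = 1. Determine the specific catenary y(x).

The Lagrangian L(y, y') = y sqrt(1 + y'^2) has no explicit x dependence, so the Beltrami identity applies:
    L − y' ∂L/∂y' = C.
Compute ∂L/∂y' = y · y' / sqrt(1 + y'^2). Then
    L − y' ∂L/∂y'
    = y sqrt(1 + y'^2) − y · y'^2 / sqrt(1 + y'^2)
    = y (1 + y'^2 − y'^2) / sqrt(1 + y'^2)
    = y / sqrt(1 + y'^2) = C.
Squaring gives y^2 = C^2 (1 + y'^2), i.e.
    y'^2 = y^2 / C^2 − 1.
Separating variables,
    dy / sqrt(y^2 − C^2) = dx / C,
and integrating gives arccosh(y / C) = (x − a)/C, so
    y(x) = C cosh((x − a)/C),
the catenary. The constants C and a are fixed by the two endpoint conditions (and, for the hanging-chain problem, the length constraint selects C).
Now fit the given data. The endpoints x = ±2 are symmetric at equal height, so the catenary is even about its minimum: a = 0 and y(x) = C cosh(x/C). The lowest point is y(0) = C cosh(0) = C, and we are told y(0) = 1, so C = 1. Therefore
    y(x) = cosh(x),
and at the endpoints
    y(±2) = cosh(2).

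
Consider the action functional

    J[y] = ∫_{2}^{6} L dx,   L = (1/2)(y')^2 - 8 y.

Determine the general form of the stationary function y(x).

The Lagrangian is L = (1/2)(y')^2 - 8 y.
∂L/∂y = -8.
∂L/∂y' = y'.
The Euler-Lagrange equation d/dx(∂L/∂y') − ∂L/∂y = 0 becomes:
    y'' + 8 = 0
General solution: y(x) = -4 x^2 + A x + B, where A and B are arbitrary constants fixed by the endpoint conditions.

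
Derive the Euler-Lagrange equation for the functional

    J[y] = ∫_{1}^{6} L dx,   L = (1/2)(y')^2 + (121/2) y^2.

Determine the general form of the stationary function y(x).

The Lagrangian is L = (1/2)(y')^2 + (121/2) y^2.
∂L/∂y = 121y.
∂L/∂y' = y'.
The Euler-Lagrange equation d/dx(∂L/∂y') − ∂L/∂y = 0 becomes:
    y'' - 121 y = 0
General solution: y(x) = A e^(11x) + B e^(-11x), where A and B are arbitrary constants fixed by the endpoint conditions.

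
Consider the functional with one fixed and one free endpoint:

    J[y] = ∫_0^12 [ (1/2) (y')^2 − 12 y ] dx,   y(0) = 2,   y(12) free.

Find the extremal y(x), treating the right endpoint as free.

The Lagrangian L = (1/2) (y')^2 − 12 y gives
    ∂L/∂y = −12,   ∂L/∂y' = y'.
Euler-Lagrange: d/dx(y') − (−12) = 0, i.e. y'' + 12 = 0, so
    y(x) = −(12/2) x^2 + C1 x + C2.
Fixed left endpoint y(0) = 2 ⇒ C2 = 2.
The right endpoint x = 12 is free, so the natural (transversality) condition is ∂L/∂y' |_{x=12} = 0, i.e. y'(12) = 0.
Compute y'(x) = −12 x + C1, so y'(12) = −144 + C1 = 0 ⇒ C1 = 144.
Therefore the extremal is
    y(x) = −6 x^2 + 144 x + 2.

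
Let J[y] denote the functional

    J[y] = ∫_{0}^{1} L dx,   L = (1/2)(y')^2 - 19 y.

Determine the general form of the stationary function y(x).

The Lagrangian is L = (1/2)(y')^2 - 19 y.
∂L/∂y = -19.
∂L/∂y' = y'.
The Euler-Lagrange equation d/dx(∂L/∂y') − ∂L/∂y = 0 becomes:
    y'' + 19 = 0
General solution: y(x) = -(19/2) x^2 + A x + B, where A and B are arbitrary constants fixed by the endpoint conditions.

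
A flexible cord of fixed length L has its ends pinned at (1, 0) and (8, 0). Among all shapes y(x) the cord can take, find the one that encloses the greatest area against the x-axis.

Set up the augmented Lagrangian using a multiplier λ for the length constraint:
    F(y, y') = y − λ sqrt(1 + y'^2).
F has no explicit x dependence, so the Beltrami identity yields a first integral
    F − y' ∂F/∂y' = C.
Compute ∂F/∂y' = −λ y' / sqrt(1 + y'^2). Then
    y − λ sqrt(1 + y'^2) + λ y'^2 / sqrt(1 + y'^2) = C
    ⇒  y − λ / sqrt(1 + y'^2) = C.
Solving for y' and integrating gives
    (x − a)^2 + (y − b)^2 = λ^2,
a circular arc of radius λ. The constants a, b are determined by the endpoint conditions y(1) = y(8) = 0, and λ is fixed implicitly by the length constraint
    ∫_{1}^{8} sqrt(1 + y'^2) dx = L.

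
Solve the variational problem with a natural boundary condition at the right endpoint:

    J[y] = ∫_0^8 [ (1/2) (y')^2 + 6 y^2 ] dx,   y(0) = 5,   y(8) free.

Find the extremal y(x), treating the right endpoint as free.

The Lagrangian L = (1/2) (y')^2 + 6 y^2 gives
    ∂L/∂y = 12 y,   ∂L/∂y' = y'.
Euler-Lagrange: y'' − 12 y = 0.
With k = sqrt(12), the general solution is
    y(x) = A cosh(sqrt(12) x) + B sinh(sqrt(12) x).
Fixed left endpoint y(0) = 5 ⇒ A = 5.
The right endpoint x = 8 is free, so the natural (transversality) condition is ∂L/∂y' |_{x=8} = 0, i.e. y'(8) = 0.
Compute y'(x) = A k sinh(k x) + B k cosh(k x), so
    y'(8) = A k sinh(k·8) + B k cosh(k·8) = 0
    ⇒ B = −A tanh(k·8) = − 5 tanh(sqrt(12)·8).
Therefore the extremal is
    y(x) = 5 cosh(sqrt(12) x) − 5 tanh(sqrt(12)·8) sinh(sqrt(12) x).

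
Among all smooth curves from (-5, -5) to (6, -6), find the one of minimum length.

Arc-length functional: J[y] = ∫ sqrt(1 + (y')^2) dx.
Lagrangian L = sqrt(1 + (y')^2) has no explicit y dependence, so ∂L/∂y = 0 and the Euler-Lagrange equation gives
    d/dx( y' / sqrt(1 + (y')^2) ) = 0  ⇒  y' / sqrt(1 + (y')^2) = const.
Hence y' is constant, so y(x) is affine.
Fitting the endpoints (-5, -5) and (6, -6):
    slope m = ((-6) − (-5)) / (6 − (-5)) = -1/11,
    intercept c = (-5) − m·(-5) = -60/11.
Extremal: y(x) = (-1/11) x - 60/11.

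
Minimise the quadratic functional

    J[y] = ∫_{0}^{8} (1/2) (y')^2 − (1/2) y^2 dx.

The Lagrangian is L = (1/2) (y')^2 − (1/2) y^2.
Compute ∂L/∂y = -y, ∂L/∂y' = y'.
The Euler-Lagrange equation d/dx(∂L/∂y') − ∂L/∂y = 0 reduces to
    y'' + y = 0.
Its general solution is
    y(x) = A sin(x) + B cos(x),
with A, B fixed by the endpoint conditions.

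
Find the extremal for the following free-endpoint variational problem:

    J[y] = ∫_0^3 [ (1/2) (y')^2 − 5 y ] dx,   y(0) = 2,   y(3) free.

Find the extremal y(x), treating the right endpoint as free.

The Lagrangian L = (1/2) (y')^2 − 5 y gives
    ∂L/∂y = −5,   ∂L/∂y' = y'.
Euler-Lagrange: d/dx(y') − (−5) = 0, i.e. y'' + 5 = 0, so
    y(x) = −(5/2) x^2 + C1 x + C2.
Fixed left endpoint y(0) = 2 ⇒ C2 = 2.
The right endpoint x = 3 is free, so the natural (transversality) condition is ∂L/∂y' |_{x=3} = 0, i.e. y'(3) = 0.
Compute y'(x) = −5 x + C1, so y'(3) = −15 + C1 = 0 ⇒ C1 = 15.
Therefore the extremal is
    y(x) = −(5/2) x^2 + 15 x + 2.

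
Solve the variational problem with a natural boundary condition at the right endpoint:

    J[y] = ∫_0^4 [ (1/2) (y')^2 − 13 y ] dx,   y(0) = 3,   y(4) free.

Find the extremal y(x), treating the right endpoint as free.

The Lagrangian L = (1/2) (y')^2 − 13 y gives
    ∂L/∂y = −13,   ∂L/∂y' = y'.
Euler-Lagrange: d/dx(y') − (−13) = 0, i.e. y'' + 13 = 0, so
    y(x) = −(13/2) x^2 + C1 x + C2.
Fixed left endpoint y(0) = 3 ⇒ C2 = 3.
The right endpoint x = 4 is free, so the natural (transversality) condition is ∂L/∂y' |_{x=4} = 0, i.e. y'(4) = 0.
Compute y'(x) = −13 x + C1, so y'(4) = −52 + C1 = 0 ⇒ C1 = 52.
Therefore the extremal is
    y(x) = −(13/2) x^2 + 52 x + 3.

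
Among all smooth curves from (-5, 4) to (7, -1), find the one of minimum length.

Arc-length functional: J[y] = ∫ sqrt(1 + (y')^2) dx.
Lagrangian L = sqrt(1 + (y')^2) has no explicit y dependence, so ∂L/∂y = 0 and the Euler-Lagrange equation gives
    d/dx( y' / sqrt(1 + (y')^2) ) = 0  ⇒  y' / sqrt(1 + (y')^2) = const.
Hence y' is constant, so y(x) is affine.
Fitting the endpoints (-5, 4) and (7, -1):
    slope m = ((-1) − 4) / (7 − (-5)) = -5/12,
    intercept c = 4 − m·(-5) = 23/12.
Extremal: y(x) = (-5/12) x + 23/12.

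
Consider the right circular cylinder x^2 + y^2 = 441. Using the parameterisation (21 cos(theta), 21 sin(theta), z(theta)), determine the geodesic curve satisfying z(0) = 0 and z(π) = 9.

Parameterise the cylinder of radius R = 21 as
    r(θ) = (21 cos θ, 21 sin θ, z(θ)).
The arc-length element is
    ds = sqrt(441 + (dz/dθ)^2) dθ,
so the Lagrangian is L = sqrt(441 + z'^2).
L depends on z' only, not on z or θ, so ∂L/∂z = 0 and
    ∂L/∂z' = z' / sqrt(441 + z'^2).
The Euler-Lagrange equation gives
    d/dθ( z' / sqrt(441 + z'^2) ) = 0,
so z' is constant. Integrating once:
    z(θ) = a θ + b,
a helix on the cylinder (a straight line when the cylinder is unrolled). The constants a, b are determined by the endpoint conditions.
With endpoint conditions z(0) = 0 and z(π) = 9: from z(0) = b we get b = 0, and a·π + 0 = 9 gives a = 9/π, so
    z(θ) = (9/π) θ.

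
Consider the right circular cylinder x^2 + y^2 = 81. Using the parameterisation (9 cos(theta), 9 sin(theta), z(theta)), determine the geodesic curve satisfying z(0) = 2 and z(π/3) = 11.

Parameterise the cylinder of radius R = 9 as
    r(θ) = (9 cos θ, 9 sin θ, z(θ)).
The arc-length element is
    ds = sqrt(81 + (dz/dθ)^2) dθ,
so the Lagrangian is L = sqrt(81 + z'^2).
L depends on z' only, not on z or θ, so ∂L/∂z = 0 and
    ∂L/∂z' = z' / sqrt(81 + z'^2).
The Euler-Lagrange equation gives
    d/dθ( z' / sqrt(81 + z'^2) ) = 0,
so z' is constant. Integrating once:
    z(θ) = a θ + b,
a helix on the cylinder (a straight line when the cylinder is unrolled). The constants a, b are determined by the endpoint conditions.
With endpoint conditions z(0) = 2 and z(π/3) = 11: from z(0) = b we get b = 2, and a·π/3 + 2 = 11 gives a = 27/π, so
    z(θ) = (27/π) θ + 2.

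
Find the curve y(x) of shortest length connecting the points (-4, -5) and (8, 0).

Arc-length functional: J[y] = ∫ sqrt(1 + (y')^2) dx.
Lagrangian L = sqrt(1 + (y')^2) has no explicit y dependence, so ∂L/∂y = 0 and the Euler-Lagrange equation gives
    d/dx( y' / sqrt(1 + (y')^2) ) = 0  ⇒  y' / sqrt(1 + (y')^2) = const.
Hence y' is constant, so y(x) is affine.
Fitting the endpoints (-4, -5) and (8, 0):
    slope m = (0 − (-5)) / (8 − (-4)) = 5/12,
    intercept c = (-5) − m·(-4) = -10/3.
Extremal: y(x) = (5/12) x - 10/3.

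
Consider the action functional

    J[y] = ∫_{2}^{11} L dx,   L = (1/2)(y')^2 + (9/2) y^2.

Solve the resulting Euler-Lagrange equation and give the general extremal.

The Lagrangian is L = (1/2)(y')^2 + (9/2) y^2.
∂L/∂y = 9y.
∂L/∂y' = y'.
The Euler-Lagrange equation d/dx(∂L/∂y') − ∂L/∂y = 0 becomes:
    y'' - 9 y = 0
General solution: y(x) = A e^(3x) + B e^(-3x), where A and B are arbitrary constants fixed by the endpoint conditions.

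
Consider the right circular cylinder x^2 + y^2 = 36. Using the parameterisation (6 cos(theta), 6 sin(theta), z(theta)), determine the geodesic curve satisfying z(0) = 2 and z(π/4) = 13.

Parameterise the cylinder of radius R = 6 as
    r(θ) = (6 cos θ, 6 sin θ, z(θ)).
The arc-length element is
    ds = sqrt(36 + (dz/dθ)^2) dθ,
so the Lagrangian is L = sqrt(36 + z'^2).
L depends on z' only, not on z or θ, so ∂L/∂z = 0 and
    ∂L/∂z' = z' / sqrt(36 + z'^2).
The Euler-Lagrange equation gives
    d/dθ( z' / sqrt(36 + z'^2) ) = 0,
so z' is constant. Integrating once:
    z(θ) = a θ + b,
a helix on the cylinder (a straight line when the cylinder is unrolled). The constants a, b are determined by the endpoint conditions.
With endpoint conditions z(0) = 2 and z(π/4) = 13: from z(0) = b we get b = 2, and a·π/4 + 2 = 13 gives a = 44/π, so
    z(θ) = (44/π) θ + 2.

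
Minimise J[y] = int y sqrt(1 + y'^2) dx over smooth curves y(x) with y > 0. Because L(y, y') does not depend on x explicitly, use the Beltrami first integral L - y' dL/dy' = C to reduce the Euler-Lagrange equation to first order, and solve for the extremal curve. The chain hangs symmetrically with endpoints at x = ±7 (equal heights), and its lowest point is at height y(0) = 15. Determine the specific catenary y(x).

The Lagrangian L(y, y') = y sqrt(1 + y'^2) has no explicit x dependence, so the Beltrami identity applies:
    L − y' ∂L/∂y' = C.
Compute ∂L/∂y' = y · y' / sqrt(1 + y'^2). Then
    L − y' ∂L/∂y'
    = y sqrt(1 + y'^2) − y · y'^2 / sqrt(1 + y'^2)
    = y (1 + y'^2 − y'^2) / sqrt(1 + y'^2)
    = y / sqrt(1 + y'^2) = C.
Squaring gives y^2 = C^2 (1 + y'^2), i.e.
    y'^2 = y^2 / C^2 − 1.
Separating variables,
    dy / sqrt(y^2 − C^2) = dx / C,
and integrating gives arccosh(y / C) = (x − a)/C, so
    y(x) = C cosh((x − a)/C),
the catenary. The constants C and a are fixed by the two endpoint conditions (and, for the hanging-chain problem, the length constraint selects C).
Now fit the given data. The endpoints x = ±7 are symmetric at equal height, so the catenary is even about its minimum: a = 0 and y(x) = C cosh(x/C). The lowest point is y(0) = C cosh(0) = C, and we are told y(0) = 15, so C = 15. Therefore
    y(x) = 15 cosh(x/15),
and at the endpoints
    y(±7) = 15 cosh(7/15).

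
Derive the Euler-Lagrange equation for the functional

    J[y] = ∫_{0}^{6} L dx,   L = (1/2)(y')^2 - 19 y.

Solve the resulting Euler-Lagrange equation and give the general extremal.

The Lagrangian is L = (1/2)(y')^2 - 19 y.
∂L/∂y = -19.
∂L/∂y' = y'.
The Euler-Lagrange equation d/dx(∂L/∂y') − ∂L/∂y = 0 becomes:
    y'' + 19 = 0
General solution: y(x) = -(19/2) x^2 + A x + B, where A and B are arbitrary constants fixed by the endpoint conditions.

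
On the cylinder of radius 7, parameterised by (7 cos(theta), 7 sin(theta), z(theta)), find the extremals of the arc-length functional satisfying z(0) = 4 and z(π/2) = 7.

Parameterise the cylinder of radius R = 7 as
    r(θ) = (7 cos θ, 7 sin θ, z(θ)).
The arc-length element is
    ds = sqrt(49 + (dz/dθ)^2) dθ,
so the Lagrangian is L = sqrt(49 + z'^2).
L depends on z' only, not on z or θ, so ∂L/∂z = 0 and
    ∂L/∂z' = z' / sqrt(49 + z'^2).
The Euler-Lagrange equation gives
    d/dθ( z' / sqrt(49 + z'^2) ) = 0,
so z' is constant. Integrating once:
    z(θ) = a θ + b,
a helix on the cylinder (a straight line when the cylinder is unrolled). The constants a, b are determined by the endpoint conditions.
With endpoint conditions z(0) = 4 and z(π/2) = 7: from z(0) = b we get b = 4, and a·π/2 + 4 = 7 gives a = 6/π, so
    z(θ) = (6/π) θ + 4.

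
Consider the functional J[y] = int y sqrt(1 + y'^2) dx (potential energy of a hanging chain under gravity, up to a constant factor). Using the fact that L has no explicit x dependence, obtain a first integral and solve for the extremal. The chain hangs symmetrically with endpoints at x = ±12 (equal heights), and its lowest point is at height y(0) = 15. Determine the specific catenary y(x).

The Lagrangian L(y, y') = y sqrt(1 + y'^2) has no explicit x dependence, so the Beltrami identity applies:
    L − y' ∂L/∂y' = C.
Compute ∂L/∂y' = y · y' / sqrt(1 + y'^2). Then
    L − y' ∂L/∂y'
    = y sqrt(1 + y'^2) − y · y'^2 / sqrt(1 + y'^2)
    = y (1 + y'^2 − y'^2) / sqrt(1 + y'^2)
    = y / sqrt(1 + y'^2) = C.
Squaring gives y^2 = C^2 (1 + y'^2), i.e.
    y'^2 = y^2 / C^2 − 1.
Separating variables,
    dy / sqrt(y^2 − C^2) = dx / C,
and integrating gives arccosh(y / C) = (x − a)/C, so
    y(x) = C cosh((x − a)/C),
the catenary. The constants C and a are fixed by the two endpoint conditions (and, for the hanging-chain problem, the length constraint selects C).
Now fit the given data. The endpoints x = ±12 are symmetric at equal height, so the catenary is even about its minimum: a = 0 and y(x) = C cosh(x/C). The lowest point is y(0) = C cosh(0) = C, and we are told y(0) = 15, so C = 15. Therefore
    y(x) = 15 cosh(x/15),
and at the endpoints
    y(±12) = 15 cosh(12/15).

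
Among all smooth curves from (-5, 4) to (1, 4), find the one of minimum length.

Arc-length functional: J[y] = ∫ sqrt(1 + (y')^2) dx.
Lagrangian L = sqrt(1 + (y')^2) has no explicit y dependence, so ∂L/∂y = 0 and the Euler-Lagrange equation gives
    d/dx( y' / sqrt(1 + (y')^2) ) = 0  ⇒  y' / sqrt(1 + (y')^2) = const.
Hence y' is constant, so y(x) is affine.
Fitting the endpoints (-5, 4) and (1, 4):
    slope m = (4 − 4) / (1 − (-5)) = 0,
    intercept c = 4 − m·(-5) = 4.
Extremal: y(x) = 4.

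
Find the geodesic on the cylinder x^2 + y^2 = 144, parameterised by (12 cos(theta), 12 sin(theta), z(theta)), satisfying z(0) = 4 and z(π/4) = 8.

Parameterise the cylinder of radius R = 12 as
    r(θ) = (12 cos θ, 12 sin θ, z(θ)).
The arc-length element is
    ds = sqrt(144 + (dz/dθ)^2) dθ,
so the Lagrangian is L = sqrt(144 + z'^2).
L depends on z' only, not on z or θ, so ∂L/∂z = 0 and
    ∂L/∂z' = z' / sqrt(144 + z'^2).
The Euler-Lagrange equation gives
    d/dθ( z' / sqrt(144 + z'^2) ) = 0,
so z' is constant. Integrating once:
    z(θ) = a θ + b,
a helix on the cylinder (a straight line when the cylinder is unrolled). The constants a, b are determined by the endpoint conditions.
With endpoint conditions z(0) = 4 and z(π/4) = 8: from z(0) = b we get b = 4, and a·π/4 + 4 = 8 gives a = 16/π, so
    z(θ) = (16/π) θ + 4.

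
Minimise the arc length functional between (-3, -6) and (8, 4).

Arc-length functional: J[y] = ∫ sqrt(1 + (y')^2) dx.
Lagrangian L = sqrt(1 + (y')^2) has no explicit y dependence, so ∂L/∂y = 0 and the Euler-Lagrange equation gives
    d/dx( y' / sqrt(1 + (y')^2) ) = 0  ⇒  y' / sqrt(1 + (y')^2) = const.
Hence y' is constant, so y(x) is affine.
Fitting the endpoints (-3, -6) and (8, 4):
    slope m = (4 − (-6)) / (8 − (-3)) = 10/11,
    intercept c = (-6) − m·(-3) = -36/11.
Extremal: y(x) = (10/11) x - 36/11.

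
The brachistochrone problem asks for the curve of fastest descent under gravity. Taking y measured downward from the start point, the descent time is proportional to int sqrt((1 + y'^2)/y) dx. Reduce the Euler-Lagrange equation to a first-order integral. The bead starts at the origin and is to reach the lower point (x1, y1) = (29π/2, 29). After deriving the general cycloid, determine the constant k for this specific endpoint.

The Lagrangian L = sqrt((1 + y'^2) / y) has no explicit x dependence, so the Beltrami identity applies:
    L − y' ∂L/∂y' = C.
Compute ∂L/∂y' = y' / sqrt(y (1 + y'^2)).
Substitute:
    sqrt((1 + y'^2)/y) − y'·y' / sqrt(y (1 + y'^2))
    = (1 + y'^2) / sqrt(y (1 + y'^2)) − y'^2 / sqrt(y (1 + y'^2))
    = 1 / sqrt(y (1 + y'^2)) = C.
Squaring and rearranging gives the first integral
    y (1 + y'^2) = 1/C^2 =: k   (constant).
Solving this first-order ODE by the substitution
    y = (k/2)(1 − cos θ)
yields the cycloid parameterisation
    x(θ) = (k/2)(θ − sin θ),   y(θ) = (k/2)(1 − cos θ).
The constant k is fixed by the endpoint condition.
Now fit the given lower endpoint (x1, y1) = (29π/2, 29). At the bottom of the first arch (θ = π), the parametric equations give
    y(π) = (k/2)(1 − cos π) = k,
    x(π) = (k/2)(π − sin π) = kπ/2.
Matching y(π) = 29 gives k = 29, consistent with x(π) = 29π/2. Therefore the specific cycloid is
    x(θ) = (29/2)(θ − sin θ),   y(θ) = (29/2)(1 − cos θ).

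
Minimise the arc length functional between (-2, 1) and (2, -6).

Arc-length functional: J[y] = ∫ sqrt(1 + (y')^2) dx.
Lagrangian L = sqrt(1 + (y')^2) has no explicit y dependence, so ∂L/∂y = 0 and the Euler-Lagrange equation gives
    d/dx( y' / sqrt(1 + (y')^2) ) = 0  ⇒  y' / sqrt(1 + (y')^2) = const.
Hence y' is constant, so y(x) is affine.
Fitting the endpoints (-2, 1) and (2, -6):
    slope m = ((-6) − 1) / (2 − (-2)) = -7/4,
    intercept c = 1 − m·(-2) = -5/2.
Extremal: y(x) = (-7/4) x - 5/2.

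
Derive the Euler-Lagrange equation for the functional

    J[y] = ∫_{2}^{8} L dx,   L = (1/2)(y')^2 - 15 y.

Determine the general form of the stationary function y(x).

The Lagrangian is L = (1/2)(y')^2 - 15 y.
∂L/∂y = -15.
∂L/∂y' = y'.
The Euler-Lagrange equation d/dx(∂L/∂y') − ∂L/∂y = 0 becomes:
    y'' + 15 = 0
General solution: y(x) = -(15/2) x^2 + A x + B, where A and B are arbitrary constants fixed by the endpoint conditions.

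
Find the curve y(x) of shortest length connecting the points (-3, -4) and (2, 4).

Arc-length functional: J[y] = ∫ sqrt(1 + (y')^2) dx.
Lagrangian L = sqrt(1 + (y')^2) has no explicit y dependence, so ∂L/∂y = 0 and the Euler-Lagrange equation gives
    d/dx( y' / sqrt(1 + (y')^2) ) = 0  ⇒  y' / sqrt(1 + (y')^2) = const.
Hence y' is constant, so y(x) is affine.
Fitting the endpoints (-3, -4) and (2, 4):
    slope m = (4 − (-4)) / (2 − (-3)) = 8/5,
    intercept c = (-4) − m·(-3) = 4/5.
Extremal: y(x) = (8/5) x + 4/5.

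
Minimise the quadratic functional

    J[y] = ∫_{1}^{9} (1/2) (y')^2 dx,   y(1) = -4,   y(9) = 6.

The Lagrangian is L = (1/2) (y')^2.
Compute ∂L/∂y = 0, ∂L/∂y' = y'.
The Euler-Lagrange equation d/dx(∂L/∂y') − ∂L/∂y = 0 reduces to
    y'' = 0.
Its general solution is
    y(x) = A x + B,
with A, B fixed by the endpoint conditions.
Applying the endpoint conditions y(1) = -4 and y(9) = 6: solve A·1 + B = -4 and A·9 + B = 6. Subtracting gives A(9 − 1) = 6 − -4, so A = 5/4, and B = -4 − A·1 = -21/4. Therefore
    y(x) = (5/4) x - 21/4.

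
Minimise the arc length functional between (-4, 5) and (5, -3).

Arc-length functional: J[y] = ∫ sqrt(1 + (y')^2) dx.
Lagrangian L = sqrt(1 + (y')^2) has no explicit y dependence, so ∂L/∂y = 0 and the Euler-Lagrange equation gives
    d/dx( y' / sqrt(1 + (y')^2) ) = 0  ⇒  y' / sqrt(1 + (y')^2) = const.
Hence y' is constant, so y(x) is affine.
Fitting the endpoints (-4, 5) and (5, -3):
    slope m = ((-3) − 5) / (5 − (-4)) = -8/9,
    intercept c = 5 − m·(-4) = 13/9.
Extremal: y(x) = (-8/9) x + 13/9.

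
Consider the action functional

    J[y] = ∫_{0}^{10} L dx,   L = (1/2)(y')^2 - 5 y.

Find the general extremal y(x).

The Lagrangian is L = (1/2)(y')^2 - 5 y.
∂L/∂y = -5.
∂L/∂y' = y'.
The Euler-Lagrange equation d/dx(∂L/∂y') − ∂L/∂y = 0 becomes:
    y'' + 5 = 0
General solution: y(x) = -(5/2) x^2 + A x + B, where A and B are arbitrary constants fixed by the endpoint conditions.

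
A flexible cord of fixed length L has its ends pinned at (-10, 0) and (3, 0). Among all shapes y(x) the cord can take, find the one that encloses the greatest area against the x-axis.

Set up the augmented Lagrangian using a multiplier λ for the length constraint:
    F(y, y') = y − λ sqrt(1 + y'^2).
F has no explicit x dependence, so the Beltrami identity yields a first integral
    F − y' ∂F/∂y' = C.
Compute ∂F/∂y' = −λ y' / sqrt(1 + y'^2). Then
    y − λ sqrt(1 + y'^2) + λ y'^2 / sqrt(1 + y'^2) = C
    ⇒  y − λ / sqrt(1 + y'^2) = C.
Solving for y' and integrating gives
    (x − a)^2 + (y − b)^2 = λ^2,
a circular arc of radius λ. The constants a, b are determined by the endpoint conditions y(-10) = y(3) = 0, and λ is fixed implicitly by the length constraint
    ∫_{-10}^{3} sqrt(1 + y'^2) dx = L.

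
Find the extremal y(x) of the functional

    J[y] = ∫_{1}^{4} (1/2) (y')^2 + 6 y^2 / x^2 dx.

The Lagrangian is L = (1/2) (y')^2 + 6 y^2 / x^2.
Compute ∂L/∂y = 12y/x^2, ∂L/∂y' = y'.
The Euler-Lagrange equation d/dx(∂L/∂y') − ∂L/∂y = 0 reduces to
    y'' − 12/x^2 · y = 0  (x > 0).
Its general solution is
    y(x) = A x^4 + B x^(-3),
with A, B fixed by the endpoint conditions.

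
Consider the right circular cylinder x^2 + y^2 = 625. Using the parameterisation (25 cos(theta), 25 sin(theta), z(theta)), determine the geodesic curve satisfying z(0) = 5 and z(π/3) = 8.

Parameterise the cylinder of radius R = 25 as
    r(θ) = (25 cos θ, 25 sin θ, z(θ)).
The arc-length element is
    ds = sqrt(625 + (dz/dθ)^2) dθ,
so the Lagrangian is L = sqrt(625 + z'^2).
L depends on z' only, not on z or θ, so ∂L/∂z = 0 and
    ∂L/∂z' = z' / sqrt(625 + z'^2).
The Euler-Lagrange equation gives
    d/dθ( z' / sqrt(625 + z'^2) ) = 0,
so z' is constant. Integrating once:
    z(θ) = a θ + b,
a helix on the cylinder (a straight line when the cylinder is unrolled). The constants a, b are determined by the endpoint conditions.
With endpoint conditions z(0) = 5 and z(π/3) = 8: from z(0) = b we get b = 5, and a·π/3 + 5 = 8 gives a = 9/π, so
    z(θ) = (9/π) θ + 5.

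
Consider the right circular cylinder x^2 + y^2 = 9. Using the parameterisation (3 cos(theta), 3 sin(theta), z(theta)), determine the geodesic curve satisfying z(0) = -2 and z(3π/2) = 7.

Parameterise the cylinder of radius R = 3 as
    r(θ) = (3 cos θ, 3 sin θ, z(θ)).
The arc-length element is
    ds = sqrt(9 + (dz/dθ)^2) dθ,
so the Lagrangian is L = sqrt(9 + z'^2).
L depends on z' only, not on z or θ, so ∂L/∂z = 0 and
    ∂L/∂z' = z' / sqrt(9 + z'^2).
The Euler-Lagrange equation gives
    d/dθ( z' / sqrt(9 + z'^2) ) = 0,
so z' is constant. Integrating once:
    z(θ) = a θ + b,
a helix on the cylinder (a straight line when the cylinder is unrolled). The constants a, b are determined by the endpoint conditions.
With endpoint conditions z(0) = -2 and z(3π/2) = 7: from z(0) = b we get b = -2, and a·3π/2 + -2 = 7 gives a = 6/π, so
    z(θ) = (6/π) θ − 2.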